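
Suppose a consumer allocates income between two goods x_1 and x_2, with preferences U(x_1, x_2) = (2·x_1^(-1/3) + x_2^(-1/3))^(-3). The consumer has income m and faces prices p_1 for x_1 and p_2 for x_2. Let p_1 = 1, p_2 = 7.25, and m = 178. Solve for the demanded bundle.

From the CES first-order condition, 2·(x_2/x_1)^(4/3) = p_1/p_2.
Hence x_2/x_1 = ((1/2)·p_1/p_2)^(1/(4/3)), i.e. raised to the 0.75 power.
With the ratio pinned down, the budget gives x_1* = m/(p_1 + p_2·(x_2/x_1)) and x_2* = (x_2/x_1)·x_1*.
Numerically x_2/x_1 = 0.134578, so x_1* = 178/(1 + 7.25·0.134578) = 90.0951 and x_2* = 0.134578·90.0951 = 12.1248.

x_1* = 90.0951, x_2* = 12.1248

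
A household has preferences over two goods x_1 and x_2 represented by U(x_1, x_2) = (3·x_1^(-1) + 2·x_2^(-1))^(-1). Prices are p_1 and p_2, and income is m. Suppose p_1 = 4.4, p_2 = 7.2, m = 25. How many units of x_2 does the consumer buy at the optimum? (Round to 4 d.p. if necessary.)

MRS = MU_x_1/MU_x_2 = (3/2)·(x_2/x_1)^(2). Set equal to p_1/p_2.
Hence x_2/x_1 = ((2/3)·p_1/p_2)^(1/(2)), i.e. raised to the 0.5 power.
Substitute x_2 = (x_2/x_1)·x_1 into the budget: x_1* = m/(p_1 + p_2·(x_2/x_1)).
Numerically x_2/x_1 = 0.638285, so x_1* = 25/(4.4 + 7.2·0.638285) = 2.7791 and x_2* = 0.638285·2.7791 = 1.7739.

x_2* = 1.7739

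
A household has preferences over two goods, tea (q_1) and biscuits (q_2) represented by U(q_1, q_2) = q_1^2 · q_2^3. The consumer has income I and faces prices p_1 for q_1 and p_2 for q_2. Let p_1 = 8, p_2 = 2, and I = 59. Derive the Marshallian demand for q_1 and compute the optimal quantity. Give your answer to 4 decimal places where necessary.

Demand: q_1*(p_1,p_2,I) = 0.4·I/p_1 and q_2* = 0.6·I/p_2.
At p_1=8, p_2=2, I=59: q_1* = 0.4·59/8 = 2.95.

q_1* = 2.95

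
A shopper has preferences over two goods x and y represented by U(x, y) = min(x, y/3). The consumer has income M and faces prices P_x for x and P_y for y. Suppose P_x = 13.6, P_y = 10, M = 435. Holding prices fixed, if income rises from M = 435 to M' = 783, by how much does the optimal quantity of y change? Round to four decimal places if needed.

Δy* = 23.945

With perfect complements, no substitution: consume in ratio x:y = 1:3.
Budget: P_x·x + P_y·3·x = M, so (P_x + 3·P_y)·x = M.
Demand: x*(P_x,P_y,M) = M/(P_x + 3·P_y), y* = 3·M/(P_x + 3·P_y).
Here 13.6 + 3·10 = 43.6, giving y* = 29.9312.
At M' = 783: y* = 53.8761. Change: 53.8761 − 29.9312 = 23.945.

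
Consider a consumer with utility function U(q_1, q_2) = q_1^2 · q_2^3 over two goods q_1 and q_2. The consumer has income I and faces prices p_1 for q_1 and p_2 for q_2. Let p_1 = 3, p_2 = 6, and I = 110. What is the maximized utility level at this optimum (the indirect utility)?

V = 286312.8889

Tangency: MRS = (2/3)·q_2/q_1 = p_1/p_2.
Rearranging, p_2·q_2 = (3/2)·p_1·q_1. Substituting into the budget gives p_1·q_1·(1 + (3/2)) = I.
Demand: q_1*(p_1,p_2,I) = 0.4·I/p_1 and q_2* = 0.6·I/p_2.
At p_1=3, p_2=6, I=110: q_1* = 0.4·110/3 = 14.6667, q_2* = 11.
Utility at the optimum: U(14.6667, 11) = 286312.8889.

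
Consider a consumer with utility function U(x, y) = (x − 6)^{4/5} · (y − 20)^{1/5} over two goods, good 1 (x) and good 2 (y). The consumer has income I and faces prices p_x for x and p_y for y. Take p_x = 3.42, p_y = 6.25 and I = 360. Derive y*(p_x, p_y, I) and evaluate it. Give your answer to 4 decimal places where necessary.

y* = 26.8634

Discretionary income = 360 − 6·3.42 − 20·6.25 = 214.48; y* = 20 + 0.2·214.48/6.25 = 26.8634.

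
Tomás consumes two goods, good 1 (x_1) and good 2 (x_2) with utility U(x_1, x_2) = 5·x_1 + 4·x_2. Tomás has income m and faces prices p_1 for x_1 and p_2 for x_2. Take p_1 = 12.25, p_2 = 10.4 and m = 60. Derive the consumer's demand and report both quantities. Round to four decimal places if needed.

Linear utility — the consumer picks whichever good has higher MU/price: 5/12.25 = 0.4082 vs 4/10.4 = 0.3846.
x_1 gives more utility per dollar, so spend all income on x_1: x_1* = m/p_1, x_2* = 0.
Numerically: x_1* = 4.898, x_2* = 0.

x_1* = 4.898, x_2* = 0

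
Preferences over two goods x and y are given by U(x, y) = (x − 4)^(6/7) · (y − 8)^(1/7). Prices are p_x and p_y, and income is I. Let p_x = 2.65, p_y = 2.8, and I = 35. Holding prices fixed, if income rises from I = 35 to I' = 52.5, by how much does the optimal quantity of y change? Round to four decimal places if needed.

Δy* = 0.8929

Substituting into the budget: x* = 4 + 6/7·(I − 4·p_x − 8·p_y)/p_x, and y* = 8 + 1/7·(…)/p_y.
Discretionary income = 35 − 4·2.65 − 8·2.8 = 2; y* = 8 + 1/7·2/2.8 = 8.102.
At I' = 52.5: y* = 8.9949. Change: 8.9949 − 8.102 = 0.8929.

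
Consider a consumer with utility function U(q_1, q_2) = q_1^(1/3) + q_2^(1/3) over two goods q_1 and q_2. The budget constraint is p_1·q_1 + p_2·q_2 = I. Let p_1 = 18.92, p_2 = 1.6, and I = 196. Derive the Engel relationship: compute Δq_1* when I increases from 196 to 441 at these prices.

Δq_1* = 2.9173

From the CES first-order condition, (q_2/q_1)^(2/3) = p_1/p_2.
Solve for the ratio: q_2/q_1 = [p_1/p_2]^(1.5).
With the ratio pinned down, the budget gives q_1* = I/(p_1 + p_2·(q_2/q_1)) and q_2* = (q_2/q_1)·q_1*.
Numerically q_2/q_1 = 40.663216, so q_1* = 196/(18.92 + 1.6·40.663216) = 2.3339.
At I' = 441: q_1* = 5.2512. Change: 5.2512 − 2.3339 = 2.9173.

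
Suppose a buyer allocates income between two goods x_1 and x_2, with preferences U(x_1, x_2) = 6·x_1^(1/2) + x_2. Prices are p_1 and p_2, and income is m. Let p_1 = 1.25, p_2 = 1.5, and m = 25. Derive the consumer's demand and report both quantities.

x_1* = 12.96, x_2* = 5.8667

MU_x_1 = 3/√x_1, MU_x_2 = 1. Tangency: 3/√x_1 = p_1/p_2.
Solve: √x_1 = 3·p_2/p_1, so x_1*(p_1,p_2) = (3·p_2/p_1)², and x_2* = (m − p_1·x_1*)/p_2.
Plugging in: x_1* = (3·1.5/1.25)² = 12.96, x_2* = 5.8667.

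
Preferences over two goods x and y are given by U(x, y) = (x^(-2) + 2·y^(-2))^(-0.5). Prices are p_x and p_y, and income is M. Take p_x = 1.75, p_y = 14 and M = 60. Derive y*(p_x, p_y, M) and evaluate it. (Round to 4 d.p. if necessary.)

MU_x ∝ x^(-3), MU_y ∝ 2·y^(-3), so MRS = (1/2)·(y/x)^(3) = p_x/p_y.
Solve for the ratio: y/x = [2·p_x/p_y]^(1/3).
With the ratio pinned down, the budget gives x* = M/(p_x + p_y·(y/x)) and y* = (y/x)·x*.
Numerically y/x = 0.629961, so x* = 60/(1.75 + 14·0.629961) = 5.6767 and y* = 0.629961·5.6767 = 3.5761.

y* = 3.5761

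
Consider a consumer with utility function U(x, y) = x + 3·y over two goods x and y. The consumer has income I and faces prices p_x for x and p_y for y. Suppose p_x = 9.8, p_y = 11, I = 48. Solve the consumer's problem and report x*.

Linear utility — the consumer picks whichever good has higher MU/price: 1/9.8 = 0.102 vs 3/11 = 0.2727.
y gives more utility per dollar, so spend all income on y: y* = I/p_y, x* = 0.
Numerically: x* = 0, y* = 4.3636.

x* = 0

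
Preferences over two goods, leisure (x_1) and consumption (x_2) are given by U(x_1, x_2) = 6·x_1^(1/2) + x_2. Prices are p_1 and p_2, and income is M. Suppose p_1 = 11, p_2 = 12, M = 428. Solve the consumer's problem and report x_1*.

x_1* = 10.7107

Plugging in: x_1* = (3·12/11)² = 10.7107.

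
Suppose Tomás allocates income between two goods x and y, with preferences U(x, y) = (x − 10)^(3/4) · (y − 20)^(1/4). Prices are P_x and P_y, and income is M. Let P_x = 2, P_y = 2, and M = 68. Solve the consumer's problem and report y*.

This is Cobb-Douglas in (x−10, y−20): tangency gives 0.75·P_y·(y−20) = 0.25·P_x·(x−10).
Substituting into the budget: x* = 10 + 0.75·(M − 10·P_x − 20·P_y)/P_x, and y* = 20 + 0.25·(…)/P_y.
Discretionary income = 68 − 10·2 − 20·2 = 8; y* = 20 + 0.25·8/2 = 21.

y* = 21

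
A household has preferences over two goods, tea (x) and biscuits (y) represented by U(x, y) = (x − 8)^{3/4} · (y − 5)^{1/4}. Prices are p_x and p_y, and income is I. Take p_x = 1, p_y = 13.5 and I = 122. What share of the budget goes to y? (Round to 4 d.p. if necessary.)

After buying the subsistence bundle (8, 5), a share 0.75 of the remaining income goes to x: x* = 8 + 0.75·(I − 8p_x − 5p_y)/p_x.
Discretionary income = 122 − 8·1 − 5·13.5 = 46.5; x* = 8 + 0.75·46.5/1 = 42.875; y* = 5 + 0.25·46.5/13.5 = 5.8611.
Expenditure on y: 13.5·5.8611 = 79.125; share = 0.6486.

share on y = 0.6486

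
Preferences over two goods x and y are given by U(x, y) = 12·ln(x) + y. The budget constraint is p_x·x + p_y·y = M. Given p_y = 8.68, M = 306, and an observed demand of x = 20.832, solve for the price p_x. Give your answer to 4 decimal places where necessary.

Set MRS = p_x/p_y: (12/x)/1 = p_x/p_y.
So x*(p_x,p_y) = 12·p_y/p_x, independent of income; and y* = (M − 12·p_y)/p_y.
Set x* = 20.832 in the demand function and solve for p_x: p_x = 5.

p_x = 5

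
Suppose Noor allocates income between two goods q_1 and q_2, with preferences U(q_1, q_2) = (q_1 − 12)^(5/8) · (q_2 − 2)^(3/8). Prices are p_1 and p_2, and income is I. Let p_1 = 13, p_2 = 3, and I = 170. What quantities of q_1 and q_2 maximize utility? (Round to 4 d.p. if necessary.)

MRS = (5/3)·(q_2−2)/(q_1−12). Tangency with p_1/p_2 gives q_2−2 = (3/5)·(p_1/p_2)·(q_1−12).
Substituting into the budget: q_1* = 12 + 0.625·(I − 12·p_1 − 2·p_2)/p_1, and q_2* = 2 + 0.375·(…)/p_2.
Discretionary income = 170 − 12·13 − 2·3 = 8; q_1* = 12 + 0.625·8/13 = 12.3846; q_2* = 2 + 0.375·8/3 = 3.

q_1* = 12.3846, q_2* = 3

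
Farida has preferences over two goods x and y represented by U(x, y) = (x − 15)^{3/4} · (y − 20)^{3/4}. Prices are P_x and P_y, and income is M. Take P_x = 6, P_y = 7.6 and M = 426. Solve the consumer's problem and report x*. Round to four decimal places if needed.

x* = 30.3333

MRS = (y−20)/(x−15). Tangency with P_x/P_y gives y−20 = (P_x/P_y)·(x−15).
Substituting into the budget: x* = 15 + 0.5·(M − 15·P_x − 20·P_y)/P_x, and y* = 20 + 0.5·(…)/P_y.
Discretionary income = 426 − 15·6 − 20·7.6 = 184; x* = 15 + 0.5·184/6 = 30.3333.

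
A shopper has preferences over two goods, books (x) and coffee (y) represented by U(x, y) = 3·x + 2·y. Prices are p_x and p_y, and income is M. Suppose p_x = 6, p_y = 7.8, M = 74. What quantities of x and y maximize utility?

x* = 12.3333, y* = 0

Linear utility — the consumer picks whichever good has higher MU/price: 3/6 = 0.5 vs 2/7.8 = 0.2564.
x gives more utility per dollar, so spend all income on x: x* = M/p_x, y* = 0.
Numerically: x* = 12.3333, y* = 0.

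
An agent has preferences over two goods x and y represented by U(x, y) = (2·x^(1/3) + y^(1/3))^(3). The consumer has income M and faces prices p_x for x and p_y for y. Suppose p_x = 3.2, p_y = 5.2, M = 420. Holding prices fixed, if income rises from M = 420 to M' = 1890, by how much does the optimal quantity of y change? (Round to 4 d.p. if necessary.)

Δy* = 61.3808

From the CES first-order condition, 2·(y/x)^(2/3) = p_x/p_y.
Solve for the ratio: y/x = [(1/2)·p_x/p_y]^(1.5).
With the ratio pinned down, the budget gives x* = M/(p_x + p_y·(y/x)) and y* = (y/x)·x*.
Numerically y/x = 0.170677, so x* = 420/(3.2 + 5.2·0.170677) = 102.7518 and y* = 0.170677·102.7518 = 17.5374.
At M' = 1890: y* = 78.9181. Change: 78.9181 − 17.5374 = 61.3808.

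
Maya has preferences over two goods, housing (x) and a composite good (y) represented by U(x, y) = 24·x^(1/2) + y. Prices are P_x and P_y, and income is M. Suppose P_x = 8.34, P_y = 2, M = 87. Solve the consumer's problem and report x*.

x* = 8.2811

Utility is quasi-linear in y; the FOC for x is 12/√x = P_x/P_y.
Thus x* = (12·P_y/P_x)² — independent of M — with the rest of income spent on y.
Plugging in: x* = (12·2/8.34)² = 8.2811.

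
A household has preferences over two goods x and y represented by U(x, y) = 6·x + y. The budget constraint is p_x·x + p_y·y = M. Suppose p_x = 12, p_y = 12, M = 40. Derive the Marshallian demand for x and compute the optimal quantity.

x gives more utility per dollar, so spend all income on x: x* = M/p_x, y* = 0.
Numerically: x* = 3.3333, y* = 0.

x* = 3.3333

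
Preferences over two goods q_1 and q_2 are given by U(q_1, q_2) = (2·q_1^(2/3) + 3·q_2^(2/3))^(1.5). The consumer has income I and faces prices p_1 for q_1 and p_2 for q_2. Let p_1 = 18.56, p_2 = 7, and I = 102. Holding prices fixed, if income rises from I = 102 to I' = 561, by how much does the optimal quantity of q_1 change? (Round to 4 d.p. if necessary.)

From the CES first-order condition, (2/3)·(q_2/q_1)^(1/3) = p_1/p_2.
Solve for the ratio: q_2/q_1 = [(3/2)·p_1/p_2]^(3).
Substitute q_2 = (q_2/q_1)·q_1 into the budget: q_1* = I/(p_1 + p_2·(q_2/q_1)).
Numerically q_2/q_1 = 62.909115, so q_1* = 102/(18.56 + 7·62.909115) = 0.2223.
At I' = 561: q_1* = 1.2224. Change: 1.2224 − 0.2223 = 1.0002.

Δq_1* = 1.0002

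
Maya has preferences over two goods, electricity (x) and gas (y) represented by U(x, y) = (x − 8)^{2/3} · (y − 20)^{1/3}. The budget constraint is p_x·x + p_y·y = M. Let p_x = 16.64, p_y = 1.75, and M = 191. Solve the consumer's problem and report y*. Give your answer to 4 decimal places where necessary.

Discretionary income = 191 − 8·16.64 − 20·1.75 = 22.88; y* = 20 + 1/3·22.88/1.75 = 24.3581.

y* = 24.3581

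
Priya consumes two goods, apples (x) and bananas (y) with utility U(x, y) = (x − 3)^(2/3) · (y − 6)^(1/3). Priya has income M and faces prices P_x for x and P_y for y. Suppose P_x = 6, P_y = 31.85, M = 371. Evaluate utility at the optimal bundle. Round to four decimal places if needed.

Let x' = x−3, y' = y−6. MRS = 2·y'/x' = P_x/P_y.
After buying the subsistence bundle (3, 6), a share 2/3 of the remaining income goes to x: x* = 3 + 2/3·(M − 3P_x − 6P_y)/P_x.
Discretionary income = 371 − 3·6 − 6·31.85 = 161.9; x* = 3 + 2/3·161.9/6 = 20.9889; y* = 6 + 1/3·161.9/31.85 = 7.6944.
Utility at the optimum: U(20.9889, 7.6944) = 8.1848.

V = 8.1848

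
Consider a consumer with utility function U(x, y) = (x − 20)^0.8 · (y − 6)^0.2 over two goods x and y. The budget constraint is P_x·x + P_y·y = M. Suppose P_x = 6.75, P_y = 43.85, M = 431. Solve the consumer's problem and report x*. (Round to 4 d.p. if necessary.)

x* = 23.8993

This is Cobb-Douglas in (x−20, y−6): tangency gives 0.8·P_y·(y−6) = 0.2·P_x·(x−20).
After buying the subsistence bundle (20, 6), a share 0.8 of the remaining income goes to x: x* = 20 + 0.8·(M − 20P_x − 6P_y)/P_x.
Discretionary income = 431 − 20·6.75 − 6·43.85 = 32.9; x* = 20 + 0.8·32.9/6.75 = 23.8993.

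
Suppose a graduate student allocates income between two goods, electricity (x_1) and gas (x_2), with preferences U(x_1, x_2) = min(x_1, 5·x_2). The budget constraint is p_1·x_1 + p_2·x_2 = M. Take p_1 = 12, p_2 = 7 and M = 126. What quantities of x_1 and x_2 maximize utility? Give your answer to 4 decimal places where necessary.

Leontief preferences: the optimum is at the kink where x_1/5 = x_2/1, i.e. x_2 = (1/5)·x_1.
Budget: p_1·x_1 + p_2·(1/5)·x_1 = M, so (5·p_1 + p_2)·x_1 = 5·M.
Demand: x_1*(p_1,p_2,M) = 5·M/(5·p_1 + p_2), x_2* = M/(5·p_1 + p_2).
Here 5·12 + 7 = 67, giving x_1* = 9.403 and x_2* = 1.8806.

x_1* = 9.403, x_2* = 1.8806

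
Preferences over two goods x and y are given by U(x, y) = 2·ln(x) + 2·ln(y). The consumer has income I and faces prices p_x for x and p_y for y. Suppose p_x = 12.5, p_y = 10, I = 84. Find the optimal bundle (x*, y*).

x* = 3.36, y* = 4.2

Tangency: MRS = y/x = p_x/p_y.
Rearranging, p_y·y = p_x·x. Substituting into the budget gives p_x·x·(1 + 1) = I.
Demand: x*(p_x,p_y,I) = 0.5·I/p_x and y* = 0.5·I/p_y.
At p_x=12.5, p_y=10, I=84: x* = 0.5·84/12.5 = 3.36, y* = 4.2.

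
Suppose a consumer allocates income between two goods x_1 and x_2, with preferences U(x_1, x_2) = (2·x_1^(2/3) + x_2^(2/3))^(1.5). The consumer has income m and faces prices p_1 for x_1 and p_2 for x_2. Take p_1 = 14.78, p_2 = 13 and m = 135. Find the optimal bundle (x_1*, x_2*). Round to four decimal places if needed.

With the ratio pinned down, the budget gives x_1* = m/(p_1 + p_2·(x_2/x_1)) and x_2* = (x_2/x_1)·x_1*.
Numerically x_2/x_1 = 0.183698, so x_1* = 135/(14.78 + 13·0.183698) = 7.8634 and x_2* = 0.183698·7.8634 = 1.4445.

x_1* = 7.8634, x_2* = 1.4445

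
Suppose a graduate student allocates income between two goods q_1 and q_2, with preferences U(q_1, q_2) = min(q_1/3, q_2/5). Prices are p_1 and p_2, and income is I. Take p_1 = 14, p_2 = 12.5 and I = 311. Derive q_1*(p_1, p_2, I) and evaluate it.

q_1* = 8.9282

With perfect complements, no substitution: consume in ratio q_1:q_2 = 3:5.
Budget: p_1·q_1 + p_2·(5/3)·q_1 = I, so (3·p_1 + 5·p_2)·q_1 = 3·I.
Demand: q_1*(p_1,p_2,I) = 3·I/(3·p_1 + 5·p_2), q_2* = 5·I/(3·p_1 + 5·p_2).
Here 3·14 + 5·12.5 = 104.5, giving q_1* = 8.9282.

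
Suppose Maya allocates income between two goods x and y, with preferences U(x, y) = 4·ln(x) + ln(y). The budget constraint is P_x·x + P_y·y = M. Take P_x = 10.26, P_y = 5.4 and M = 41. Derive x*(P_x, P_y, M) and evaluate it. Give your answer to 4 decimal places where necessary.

x* = 3.1969

MU_x/MU_y = (4·y)/(x); tangency sets this equal to P_x/P_y.
Rearranging, P_y·y = (1/4)·P_x·x. Substituting into the budget gives P_x·x·(1 + (1/4)) = M.
Demand: x*(P_x,P_y,M) = 0.8·M/P_x and y* = 0.2·M/P_y.
At P_x=10.26, P_y=5.4, M=41: x* = 0.8·41/10.26 = 3.1969.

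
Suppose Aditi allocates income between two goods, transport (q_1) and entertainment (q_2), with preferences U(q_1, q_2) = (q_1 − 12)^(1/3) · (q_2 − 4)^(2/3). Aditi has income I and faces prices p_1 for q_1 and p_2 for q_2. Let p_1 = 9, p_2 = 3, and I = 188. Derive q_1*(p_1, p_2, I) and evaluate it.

Let q_1' = q_1−12, q_2' = q_2−4. MRS = (1/2)·q_2'/q_1' = p_1/p_2.
After buying the subsistence bundle (12, 4), a share 1/3 of the remaining income goes to q_1: q_1* = 12 + 1/3·(I − 12p_1 − 4p_2)/p_1.
Discretionary income = 188 − 12·9 − 4·3 = 68; q_1* = 12 + 1/3·68/9 = 14.5185.

q_1* = 14.5185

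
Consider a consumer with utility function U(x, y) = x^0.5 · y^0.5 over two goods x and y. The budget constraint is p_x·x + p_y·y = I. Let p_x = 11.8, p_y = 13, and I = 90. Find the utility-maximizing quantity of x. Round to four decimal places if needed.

Demand: x*(p_x,p_y,I) = 0.5·I/p_x and y* = 0.5·I/p_y.
At p_x=11.8, p_y=13, I=90: x* = 0.5·90/11.8 = 3.8136.

x* = 3.8136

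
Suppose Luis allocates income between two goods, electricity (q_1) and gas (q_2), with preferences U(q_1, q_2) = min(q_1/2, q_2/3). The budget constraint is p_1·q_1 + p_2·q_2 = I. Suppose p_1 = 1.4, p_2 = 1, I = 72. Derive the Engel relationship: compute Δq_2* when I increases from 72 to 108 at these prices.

Here 2·1.4 + 3·1 = 5.8, giving q_2* = 37.2414.
At I' = 108: q_2* = 55.8621. Change: 55.8621 − 37.2414 = 18.6207.

Δq_2* = 18.6207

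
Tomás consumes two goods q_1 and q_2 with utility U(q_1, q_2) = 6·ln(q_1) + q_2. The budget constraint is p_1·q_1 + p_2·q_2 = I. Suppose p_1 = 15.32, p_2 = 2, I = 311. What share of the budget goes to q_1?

share on q_1 = 0.0386

MU_q_1 = 6/q_1, MU_q_2 = 1. Tangency: 6/q_1 = p_1/p_2.
So q_1*(p_1,p_2) = 6·p_2/p_1, independent of income; and q_2* = (I − 6·p_2)/p_2.
At the given prices: q_1* = 6·2/15.32 = 0.7833, and q_2* = 149.5.
Expenditure on q_1: 15.32·0.7833 = 12; share = 0.0386.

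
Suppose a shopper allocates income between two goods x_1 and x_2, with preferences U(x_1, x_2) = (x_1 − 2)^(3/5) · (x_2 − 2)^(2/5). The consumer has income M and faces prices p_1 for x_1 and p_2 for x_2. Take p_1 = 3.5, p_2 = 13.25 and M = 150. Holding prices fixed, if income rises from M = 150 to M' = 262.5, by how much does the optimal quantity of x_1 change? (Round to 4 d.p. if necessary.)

This is Cobb-Douglas in (x_1−2, x_2−2): tangency gives 0.6·p_2·(x_2−2) = 0.4·p_1·(x_1−2).
Substituting into the budget: x_1* = 2 + 0.6·(M − 2·p_1 − 2·p_2)/p_1, and x_2* = 2 + 0.4·(…)/p_2.
Discretionary income = 150 − 2·3.5 − 2·13.25 = 116.5; x_1* = 2 + 0.6·116.5/3.5 = 21.9714.
At M' = 262.5: x_1* = 41.2571. Change: 41.2571 − 21.9714 = 19.2857.

Δx_1* = 19.2857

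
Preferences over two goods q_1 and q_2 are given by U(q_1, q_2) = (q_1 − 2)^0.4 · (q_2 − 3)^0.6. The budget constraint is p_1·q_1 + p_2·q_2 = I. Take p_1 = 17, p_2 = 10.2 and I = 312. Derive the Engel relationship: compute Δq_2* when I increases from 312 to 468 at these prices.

After buying the subsistence bundle (2, 3), a share 0.4 of the remaining income goes to q_1: q_1* = 2 + 0.4·(I − 2p_1 − 3p_2)/p_1.
Discretionary income = 312 − 2·17 − 3·10.2 = 247.4; q_2* = 3 + 0.6·247.4/10.2 = 17.5529.
At I' = 468: q_2* = 26.7294. Change: 26.7294 − 17.5529 = 9.1765.

Δq_2* = 9.1765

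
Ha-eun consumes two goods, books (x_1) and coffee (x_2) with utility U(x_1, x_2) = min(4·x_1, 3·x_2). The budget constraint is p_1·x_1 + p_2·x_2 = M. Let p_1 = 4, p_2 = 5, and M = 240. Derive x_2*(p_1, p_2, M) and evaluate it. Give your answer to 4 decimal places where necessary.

x_2* = 30

Demand: x_1*(p_1,p_2,M) = 3·M/(3·p_1 + 4·p_2), x_2* = 4·M/(3·p_1 + 4·p_2).
Here 3·4 + 4·5 = 32, giving x_2* = 30.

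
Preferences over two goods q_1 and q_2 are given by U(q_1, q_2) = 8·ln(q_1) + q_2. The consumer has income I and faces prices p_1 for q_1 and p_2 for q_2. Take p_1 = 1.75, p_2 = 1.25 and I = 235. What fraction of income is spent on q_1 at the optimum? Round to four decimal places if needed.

share on q_1 = 0.0426

MU_q_1 = 8/q_1, MU_q_2 = 1. Tangency: 8/q_1 = p_1/p_2.
So q_1*(p_1,p_2) = 8·p_2/p_1, independent of income; and q_2* = (I − 8·p_2)/p_2.
At the given prices: q_1* = 8·1.25/1.75 = 5.7143, and q_2* = 180.
Expenditure on q_1: 1.75·5.7143 = 10; share = 0.0426.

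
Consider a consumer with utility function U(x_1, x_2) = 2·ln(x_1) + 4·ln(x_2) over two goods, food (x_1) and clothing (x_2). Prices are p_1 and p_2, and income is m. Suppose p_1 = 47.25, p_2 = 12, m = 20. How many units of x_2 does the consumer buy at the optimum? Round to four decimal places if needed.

x_2* = 1.1111

Tangency: MRS = (1/2)·x_2/x_1 = p_1/p_2.
So 2·p_2·x_2 = 4·p_1·x_1; combined with the budget, a share 1/3 of income goes to x_1.
Demand: x_1*(p_1,p_2,m) = 1/3·m/p_1 and x_2* = 2/3·m/p_2.
At p_1=47.25, p_2=12, m=20: x_2* = 2/3·20/12 = 1.1111.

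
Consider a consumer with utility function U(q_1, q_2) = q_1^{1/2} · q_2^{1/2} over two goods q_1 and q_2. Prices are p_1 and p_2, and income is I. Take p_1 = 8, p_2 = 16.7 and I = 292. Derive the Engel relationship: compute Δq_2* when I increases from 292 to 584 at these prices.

Tangency: MRS = q_2/q_1 = p_1/p_2.
Rearranging, p_2·q_2 = p_1·q_1. Substituting into the budget gives p_1·q_1·(1 + 1) = I.
Demand: q_1*(p_1,p_2,I) = 0.5·I/p_1 and q_2* = 0.5·I/p_2.
At p_1=8, p_2=16.7, I=292: q_2* = 0.5·292/16.7 = 8.7425.
At I' = 584: q_2* = 17.485. Change: 17.485 − 8.7425 = 8.7425.

Δq_2* = 8.7425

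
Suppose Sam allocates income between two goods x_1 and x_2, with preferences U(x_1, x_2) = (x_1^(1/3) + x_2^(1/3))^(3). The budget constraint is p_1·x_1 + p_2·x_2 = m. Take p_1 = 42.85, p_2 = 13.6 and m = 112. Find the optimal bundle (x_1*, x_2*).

MRS = MU_x_1/MU_x_2 = (x_2/x_1)^(2/3). Set equal to p_1/p_2.
Solve for the ratio: x_2/x_1 = [p_1/p_2]^(1.5).
With the ratio pinned down, the budget gives x_1* = m/(p_1 + p_2·(x_2/x_1)) and x_2* = (x_2/x_1)·x_1*.
Numerically x_2/x_1 = 5.592653, so x_1* = 112/(42.85 + 13.6·5.592653) = 0.9419 and x_2* = 5.592653·0.9419 = 5.2677.

x_1* = 0.9419, x_2* = 5.2677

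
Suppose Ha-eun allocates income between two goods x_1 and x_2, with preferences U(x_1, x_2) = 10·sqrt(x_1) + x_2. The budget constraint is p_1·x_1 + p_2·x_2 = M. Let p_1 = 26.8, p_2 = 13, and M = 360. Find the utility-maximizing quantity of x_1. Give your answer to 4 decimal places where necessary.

x_1* = 5.8824

Utility is quasi-linear in x_2; the FOC for x_1 is 5/√x_1 = p_1/p_2.
Thus x_1* = (5·p_2/p_1)² — independent of M — with the rest of income spent on x_2.
Plugging in: x_1* = (5·13/26.8)² = 5.8824.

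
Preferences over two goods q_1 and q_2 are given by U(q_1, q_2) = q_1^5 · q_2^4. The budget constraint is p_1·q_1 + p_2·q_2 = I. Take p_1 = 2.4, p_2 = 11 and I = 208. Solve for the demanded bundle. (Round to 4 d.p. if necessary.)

q_1* = 48.1481, q_2* = 8.404

The MRS is (5/4)·q_2/q_1. Set MRS = p_1/p_2.
So 5·p_2·q_2 = 4·p_1·q_1; combined with the budget, a share 5/9 of income goes to q_1.
Demand: q_1*(p_1,p_2,I) = 5/9·I/p_1 and q_2* = 4/9·I/p_2.
At p_1=2.4, p_2=11, I=208: q_1* = 5/9·208/2.4 = 48.1481, q_2* = 8.404.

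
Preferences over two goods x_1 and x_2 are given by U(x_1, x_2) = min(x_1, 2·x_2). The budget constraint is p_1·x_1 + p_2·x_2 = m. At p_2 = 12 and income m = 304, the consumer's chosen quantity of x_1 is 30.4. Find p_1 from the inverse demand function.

p_1 = 4

With perfect complements, no substitution: consume in ratio x_1:x_2 = 2:1.
Budget: p_1·x_1 + p_2·(1/2)·x_1 = m, so (2·p_1 + p_2)·x_1 = 2·m.
Demand: x_1*(p_1,p_2,m) = 2·m/(2·p_1 + p_2), x_2* = m/(2·p_1 + p_2).
Set x_1* = 30.4 in the demand function and solve for p_1: p_1 = 4.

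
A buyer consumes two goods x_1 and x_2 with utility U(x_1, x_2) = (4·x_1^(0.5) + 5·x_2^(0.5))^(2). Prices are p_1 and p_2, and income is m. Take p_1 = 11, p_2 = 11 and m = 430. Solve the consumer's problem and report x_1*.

x_1* = 15.255

MRS = MU_x_1/MU_x_2 = (4/5)·(x_2/x_1)^(0.5). Set equal to p_1/p_2.
Solve for the ratio: x_2/x_1 = [(5/4)·p_1/p_2]^(2).
With the ratio pinned down, the budget gives x_1* = m/(p_1 + p_2·(x_2/x_1)) and x_2* = (x_2/x_1)·x_1*.
Numerically x_2/x_1 = 1.5625, so x_1* = 430/(11 + 11·1.5625) = 15.255.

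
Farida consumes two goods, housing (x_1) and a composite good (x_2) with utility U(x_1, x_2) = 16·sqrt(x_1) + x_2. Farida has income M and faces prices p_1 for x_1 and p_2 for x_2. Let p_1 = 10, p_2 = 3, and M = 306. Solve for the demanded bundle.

Set MRS = p_1/p_2: 8·x_1^(−1/2) = p_1/p_2.
Solve: √x_1 = 8·p_2/p_1, so x_1*(p_1,p_2) = (8·p_2/p_1)², and x_2* = (M − p_1·x_1*)/p_2.
Plugging in: x_1* = (8·3/10)² = 5.76, x_2* = 82.8.

x_1* = 5.76, x_2* = 82.8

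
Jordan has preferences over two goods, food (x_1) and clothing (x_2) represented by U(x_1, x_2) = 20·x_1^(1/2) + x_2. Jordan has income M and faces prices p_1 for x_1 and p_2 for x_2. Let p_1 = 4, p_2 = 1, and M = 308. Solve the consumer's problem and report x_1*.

Set MRS = p_1/p_2: 10·x_1^(−1/2) = p_1/p_2.
Thus x_1* = (10·p_2/p_1)² — independent of M — with the rest of income spent on x_2.
Plugging in: x_1* = (10·1/4)² = 6.25.

x_1* = 6.25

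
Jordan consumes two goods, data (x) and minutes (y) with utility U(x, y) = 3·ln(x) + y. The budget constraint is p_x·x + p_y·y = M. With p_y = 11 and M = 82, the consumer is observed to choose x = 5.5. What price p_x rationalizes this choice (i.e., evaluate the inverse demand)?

p_x = 6

Set MRS = p_x/p_y: (3/x)/1 = p_x/p_y.
So x*(p_x,p_y) = 3·p_y/p_x, independent of income; and y* = (M − 3·p_y)/p_y.
Set x* = 5.5 in the demand function and solve for p_x: p_x = 6.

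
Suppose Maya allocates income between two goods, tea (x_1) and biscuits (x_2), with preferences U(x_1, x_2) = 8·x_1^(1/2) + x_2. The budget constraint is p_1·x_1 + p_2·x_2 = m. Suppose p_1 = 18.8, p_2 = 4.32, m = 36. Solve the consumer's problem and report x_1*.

MU_x_1 = 4/√x_1, MU_x_2 = 1. Tangency: 4/√x_1 = p_1/p_2.
Thus x_1* = (4·p_2/p_1)² — independent of m — with the rest of income spent on x_2.
Plugging in: x_1* = (4·4.32/18.8)² = 0.8448.

x_1* = 0.8448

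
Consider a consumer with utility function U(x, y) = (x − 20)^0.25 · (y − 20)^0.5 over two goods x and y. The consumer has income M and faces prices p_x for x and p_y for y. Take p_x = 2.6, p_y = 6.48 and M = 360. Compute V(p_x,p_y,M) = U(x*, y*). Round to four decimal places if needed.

V = 9.3689

This is Cobb-Douglas in (x−20, y−20): tangency gives 0.25·p_y·(y−20) = 0.5·p_x·(x−20).
Substituting into the budget: x* = 20 + 1/3·(M − 20·p_x − 20·p_y)/p_x, and y* = 20 + 2/3·(…)/p_y.
Discretionary income = 360 − 20·2.6 − 20·6.48 = 178.4; x* = 20 + 1/3·178.4/2.6 = 42.8718; y* = 20 + 2/3·178.4/6.48 = 38.3539.
Utility at the optimum: U(42.8718, 38.3539) = 9.3689.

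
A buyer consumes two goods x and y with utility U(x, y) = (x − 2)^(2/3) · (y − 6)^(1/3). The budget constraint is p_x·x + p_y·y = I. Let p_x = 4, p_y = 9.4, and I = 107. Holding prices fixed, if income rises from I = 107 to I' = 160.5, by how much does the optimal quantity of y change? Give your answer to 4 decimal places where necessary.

MRS = 2·(y−6)/(x−2). Tangency with p_x/p_y gives y−6 = (1/2)·(p_x/p_y)·(x−2).
After buying the subsistence bundle (2, 6), a share 2/3 of the remaining income goes to x: x* = 2 + 2/3·(I − 2p_x − 6p_y)/p_x.
Discretionary income = 107 − 2·4 − 6·9.4 = 42.6; y* = 6 + 1/3·42.6/9.4 = 7.5106.
At I' = 160.5: y* = 9.4078. Change: 9.4078 − 7.5106 = 1.8972.

Δy* = 1.8972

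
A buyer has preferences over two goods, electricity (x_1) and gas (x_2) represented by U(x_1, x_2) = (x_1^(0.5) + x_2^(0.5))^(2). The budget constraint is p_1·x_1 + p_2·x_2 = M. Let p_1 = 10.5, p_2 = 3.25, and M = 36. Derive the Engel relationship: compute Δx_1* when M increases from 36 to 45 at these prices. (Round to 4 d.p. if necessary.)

Δx_1* = 0.2026

MRS = MU_x_1/MU_x_2 = (x_2/x_1)^(0.5). Set equal to p_1/p_2.
Solve for the ratio: x_2/x_1 = [p_1/p_2]^(2).
With the ratio pinned down, the budget gives x_1* = M/(p_1 + p_2·(x_2/x_1)) and x_2* = (x_2/x_1)·x_1*.
Numerically x_2/x_1 = 10.43787, so x_1* = 36/(10.5 + 3.25·10.43787) = 0.8104.
At M' = 45: x_1* = 1.013. Change: 1.013 − 0.8104 = 0.2026.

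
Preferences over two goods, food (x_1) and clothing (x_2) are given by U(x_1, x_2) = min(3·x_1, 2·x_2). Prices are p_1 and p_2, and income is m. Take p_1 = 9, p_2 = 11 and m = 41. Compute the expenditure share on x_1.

Leontief preferences: the optimum is at the kink where x_1/2 = x_2/3, i.e. x_2 = (3/2)·x_1.
Budget: p_1·x_1 + p_2·(3/2)·x_1 = m, so (2·p_1 + 3·p_2)·x_1 = 2·m.
Demand: x_1*(p_1,p_2,m) = 2·m/(2·p_1 + 3·p_2), x_2* = 3·m/(2·p_1 + 3·p_2).
Here 2·9 + 3·11 = 51, giving x_1* = 1.6078 and x_2* = 2.4118.
Expenditure on x_1: 9·1.6078 = 14.4706; share = 0.3529.

share on x_1 = 0.3529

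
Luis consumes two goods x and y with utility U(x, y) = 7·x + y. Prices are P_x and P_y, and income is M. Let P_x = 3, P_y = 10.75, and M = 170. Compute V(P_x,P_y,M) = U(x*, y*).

Perfect substitutes: compare marginal utility per dollar. 7/P_x vs 1/P_y → 2.3333 vs 0.093.
x gives more utility per dollar, so spend all income on x: x* = M/P_x, y* = 0.
Numerically: x* = 56.6667, y* = 0.
Utility at the optimum: U(56.6667, 0) = 396.6667.

V = 396.6667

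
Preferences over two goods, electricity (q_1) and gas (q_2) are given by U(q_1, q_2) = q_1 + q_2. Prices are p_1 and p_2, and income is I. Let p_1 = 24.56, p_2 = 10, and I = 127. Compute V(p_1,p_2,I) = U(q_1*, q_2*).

Perfect substitutes: compare marginal utility per dollar. 1/p_1 vs 1/p_2 → 0.0407 vs 0.1.
q_2 gives more utility per dollar, so spend all income on q_2: q_2* = I/p_2, q_1* = 0.
Numerically: q_1* = 0, q_2* = 12.7.
Utility at the optimum: U(0, 12.7) = 12.7.

V = 12.7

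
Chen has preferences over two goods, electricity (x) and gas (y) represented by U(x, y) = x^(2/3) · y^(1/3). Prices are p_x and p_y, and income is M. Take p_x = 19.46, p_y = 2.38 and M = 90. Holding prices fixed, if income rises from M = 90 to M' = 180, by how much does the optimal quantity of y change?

Tangency: MRS = 2·y/x = p_x/p_y.
Rearranging, p_y·y = (1/2)·p_x·x. Substituting into the budget gives p_x·x·(1 + (1/2)) = M.
Demand: x*(p_x,p_y,M) = 2/3·M/p_x and y* = 1/3·M/p_y.
At p_x=19.46, p_y=2.38, M=90: y* = 1/3·90/2.38 = 12.605.
At M' = 180: y* = 25.2101. Change: 25.2101 − 12.605 = 12.605.

Δy* = 12.605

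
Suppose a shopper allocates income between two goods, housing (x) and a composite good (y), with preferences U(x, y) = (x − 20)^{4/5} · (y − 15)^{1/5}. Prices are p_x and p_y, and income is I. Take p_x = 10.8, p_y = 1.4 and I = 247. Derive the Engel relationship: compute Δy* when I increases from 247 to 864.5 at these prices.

Δy* = 88.2143

MRS = 4·(y−15)/(x−20). Tangency with p_x/p_y gives y−15 = (1/4)·(p_x/p_y)·(x−20).
After buying the subsistence bundle (20, 15), a share 0.8 of the remaining income goes to x: x* = 20 + 0.8·(I − 20p_x − 15p_y)/p_x.
Discretionary income = 247 − 20·10.8 − 15·1.4 = 10; y* = 15 + 0.2·10/1.4 = 16.4286.
At I' = 864.5: y* = 104.6429. Change: 104.6429 − 16.4286 = 88.2143.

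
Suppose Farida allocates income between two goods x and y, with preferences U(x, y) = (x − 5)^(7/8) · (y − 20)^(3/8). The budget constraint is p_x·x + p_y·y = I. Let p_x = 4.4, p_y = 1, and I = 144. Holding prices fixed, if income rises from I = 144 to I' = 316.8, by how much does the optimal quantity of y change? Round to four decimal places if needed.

Δy* = 51.84

Substituting into the budget: x* = 5 + 0.7·(I − 5·p_x − 20·p_y)/p_x, and y* = 20 + 0.3·(…)/p_y.
Discretionary income = 144 − 5·4.4 − 20·1 = 102; y* = 20 + 0.3·102/1 = 50.6.
At I' = 316.8: y* = 102.44. Change: 102.44 − 50.6 = 51.84.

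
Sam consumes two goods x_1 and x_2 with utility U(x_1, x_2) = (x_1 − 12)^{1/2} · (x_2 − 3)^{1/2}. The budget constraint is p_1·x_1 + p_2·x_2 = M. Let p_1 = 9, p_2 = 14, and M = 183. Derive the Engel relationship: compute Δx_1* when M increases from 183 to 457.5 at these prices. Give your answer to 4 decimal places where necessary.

Let x_1' = x_1−12, x_2' = x_2−3. MRS = x_2'/x_1' = p_1/p_2.
After buying the subsistence bundle (12, 3), a share 0.5 of the remaining income goes to x_1: x_1* = 12 + 0.5·(M − 12p_1 − 3p_2)/p_1.
Discretionary income = 183 − 12·9 − 3·14 = 33; x_1* = 12 + 0.5·33/9 = 13.8333.
At M' = 457.5: x_1* = 29.0833. Change: 29.0833 − 13.8333 = 15.25.

Δx_1* = 15.25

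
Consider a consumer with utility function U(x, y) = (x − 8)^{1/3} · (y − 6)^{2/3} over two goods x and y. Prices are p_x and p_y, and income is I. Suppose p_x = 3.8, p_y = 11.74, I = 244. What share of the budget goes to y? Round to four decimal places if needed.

share on y = 0.6798

Let x' = x−8, y' = y−6. MRS = (1/2)·y'/x' = p_x/p_y.
After buying the subsistence bundle (8, 6), a share 1/3 of the remaining income goes to x: x* = 8 + 1/3·(I − 8p_x − 6p_y)/p_x.
Discretionary income = 244 − 8·3.8 − 6·11.74 = 143.16; x* = 8 + 1/3·143.16/3.8 = 20.5579; y* = 6 + 2/3·143.16/11.74 = 14.1295.
Expenditure on y: 11.74·14.1295 = 165.88; share = 0.6798.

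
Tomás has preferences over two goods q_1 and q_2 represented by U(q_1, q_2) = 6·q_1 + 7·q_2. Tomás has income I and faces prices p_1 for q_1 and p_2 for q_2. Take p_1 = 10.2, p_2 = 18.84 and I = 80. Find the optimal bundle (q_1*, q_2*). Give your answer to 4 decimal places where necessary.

Linear utility — the consumer picks whichever good has higher MU/price: 6/10.2 = 0.5882 vs 7/18.84 = 0.3715.
q_1 gives more utility per dollar, so spend all income on q_1: q_1* = I/p_1, q_2* = 0.
Numerically: q_1* = 7.8431, q_2* = 0.

q_1* = 7.8431, q_2* = 0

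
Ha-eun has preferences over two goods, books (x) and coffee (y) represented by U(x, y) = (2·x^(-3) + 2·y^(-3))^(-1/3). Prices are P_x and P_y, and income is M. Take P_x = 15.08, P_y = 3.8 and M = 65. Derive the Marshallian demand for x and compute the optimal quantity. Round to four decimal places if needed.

x* = 3.1795

MRS = MU_x/MU_y = (y/x)^(4). Set equal to P_x/P_y.
Hence y/x = (P_x/P_y)^(1/(4)), i.e. raised to the 0.25 power.
With the ratio pinned down, the budget gives x* = M/(P_x + P_y·(y/x)) and y* = (y/x)·x*.
Numerically y/x = 1.411414, so x* = 65/(15.08 + 3.8·1.411414) = 3.1795.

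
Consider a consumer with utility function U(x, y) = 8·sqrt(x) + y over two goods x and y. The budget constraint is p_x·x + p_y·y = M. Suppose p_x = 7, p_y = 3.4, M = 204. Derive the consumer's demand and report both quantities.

MU_x = 4/√x, MU_y = 1. Tangency: 4/√x = p_x/p_y.
Solve: √x = 4·p_y/p_x, so x*(p_x,p_y) = (4·p_y/p_x)², and y* = (M − p_x·x*)/p_y.
Plugging in: x* = (4·3.4/7)² = 3.7747, y* = 52.2286.

x* = 3.7747, y* = 52.2286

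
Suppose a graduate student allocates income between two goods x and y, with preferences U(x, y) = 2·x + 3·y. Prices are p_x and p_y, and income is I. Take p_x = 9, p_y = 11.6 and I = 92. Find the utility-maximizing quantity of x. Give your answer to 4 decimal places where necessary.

Perfect substitutes: compare marginal utility per dollar. 2/p_x vs 3/p_y → 0.2222 vs 0.2586.
y gives more utility per dollar, so spend all income on y: y* = I/p_y, x* = 0.
Numerically: x* = 0, y* = 7.931.

x* = 0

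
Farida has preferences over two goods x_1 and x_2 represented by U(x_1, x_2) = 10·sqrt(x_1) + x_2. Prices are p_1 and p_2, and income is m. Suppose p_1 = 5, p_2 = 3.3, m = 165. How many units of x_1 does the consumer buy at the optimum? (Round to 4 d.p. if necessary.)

MU_x_1 = 5/√x_1, MU_x_2 = 1. Tangency: 5/√x_1 = p_1/p_2.
Thus x_1* = (5·p_2/p_1)² — independent of m — with the rest of income spent on x_2.
Plugging in: x_1* = (5·3.3/5)² = 10.89.

x_1* = 10.89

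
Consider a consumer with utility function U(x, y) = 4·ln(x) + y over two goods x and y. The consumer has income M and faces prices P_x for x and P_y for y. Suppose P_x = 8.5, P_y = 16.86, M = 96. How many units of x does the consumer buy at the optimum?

At the given prices: x* = 4·16.86/8.5 = 7.9341.

x* = 7.9341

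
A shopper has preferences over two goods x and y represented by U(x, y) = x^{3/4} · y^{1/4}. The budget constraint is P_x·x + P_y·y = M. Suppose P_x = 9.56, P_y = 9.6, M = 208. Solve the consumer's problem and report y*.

Tangency: MRS = 3·y/x = P_x/P_y.
Rearranging, P_y·y = (1/3)·P_x·x. Substituting into the budget gives P_x·x·(1 + (1/3)) = M.
Demand: x*(P_x,P_y,M) = 0.75·M/P_x and y* = 0.25·M/P_y.
At P_x=9.56, P_y=9.6, M=208: y* = 0.25·208/9.6 = 5.4167.

y* = 5.4167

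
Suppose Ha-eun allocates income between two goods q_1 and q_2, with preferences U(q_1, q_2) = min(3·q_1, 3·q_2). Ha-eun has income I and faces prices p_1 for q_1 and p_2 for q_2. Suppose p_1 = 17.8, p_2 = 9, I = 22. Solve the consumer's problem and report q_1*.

q_1* = 0.8209

With perfect complements, no substitution: consume in ratio q_1:q_2 = 3:3.
Budget: p_1·q_1 + p_2·q_1 = I, so (3·p_1 + 3·p_2)·q_1 = 3·I.
Demand: q_1*(p_1,p_2,I) = 3·I/(3·p_1 + 3·p_2), q_2* = 3·I/(3·p_1 + 3·p_2).
Here 3·17.8 + 3·9 = 80.4, giving q_1* = 0.8209.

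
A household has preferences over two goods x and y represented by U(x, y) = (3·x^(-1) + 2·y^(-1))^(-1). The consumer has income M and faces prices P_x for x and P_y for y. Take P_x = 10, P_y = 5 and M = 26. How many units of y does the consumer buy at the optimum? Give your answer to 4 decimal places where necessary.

From the CES first-order condition, (3/2)·(y/x)^(2) = P_x/P_y.
Hence y/x = ((2/3)·P_x/P_y)^(1/(2)), i.e. raised to the 0.5 power.
Substitute y = (y/x)·x into the budget: x* = M/(P_x + P_y·(y/x)).
Numerically y/x = 1.154701, so x* = 26/(10 + 5·1.154701) = 1.6483 and y* = 1.154701·1.6483 = 1.9033.

y* = 1.9033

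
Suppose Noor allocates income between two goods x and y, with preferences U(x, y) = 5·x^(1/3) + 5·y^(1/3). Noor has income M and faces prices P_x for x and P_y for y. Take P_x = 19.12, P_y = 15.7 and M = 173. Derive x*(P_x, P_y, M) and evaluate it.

MU_x ∝ 5·x^(-2/3), MU_y ∝ 5·y^(-2/3), so MRS = (y/x)^(2/3) = P_x/P_y.
Solve for the ratio: y/x = [P_x/P_y]^(1.5).
With the ratio pinned down, the budget gives x* = M/(P_x + P_y·(y/x)) and y* = (y/x)·x*.
Numerically y/x = 1.343948, so x* = 173/(19.12 + 15.7·1.343948) = 4.3013.

x* = 4.3013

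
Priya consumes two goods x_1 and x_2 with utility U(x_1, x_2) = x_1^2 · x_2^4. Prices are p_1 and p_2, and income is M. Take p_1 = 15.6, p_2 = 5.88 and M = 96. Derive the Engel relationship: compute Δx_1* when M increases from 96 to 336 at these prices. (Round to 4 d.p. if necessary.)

Tangency: MRS = (1/2)·x_2/x_1 = p_1/p_2.
So 2·p_2·x_2 = 4·p_1·x_1; combined with the budget, a share 1/3 of income goes to x_1.
Demand: x_1*(p_1,p_2,M) = 1/3·M/p_1 and x_2* = 2/3·M/p_2.
At p_1=15.6, p_2=5.88, M=96: x_1* = 1/3·96/15.6 = 2.0513.
At M' = 336: x_1* = 7.1795. Change: 7.1795 − 2.0513 = 5.1282.

Δx_1* = 5.1282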